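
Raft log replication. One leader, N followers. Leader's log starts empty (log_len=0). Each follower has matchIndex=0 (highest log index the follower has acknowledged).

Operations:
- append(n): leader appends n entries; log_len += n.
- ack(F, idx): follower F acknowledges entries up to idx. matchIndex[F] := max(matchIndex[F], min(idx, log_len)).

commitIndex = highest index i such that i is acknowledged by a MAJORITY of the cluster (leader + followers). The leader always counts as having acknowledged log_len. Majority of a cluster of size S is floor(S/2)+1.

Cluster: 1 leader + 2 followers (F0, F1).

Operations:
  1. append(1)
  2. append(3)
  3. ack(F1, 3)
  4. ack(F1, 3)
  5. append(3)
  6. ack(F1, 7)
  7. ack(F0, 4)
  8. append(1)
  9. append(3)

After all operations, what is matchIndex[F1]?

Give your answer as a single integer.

Op 1: append 1 -> log_len=1
Op 2: append 3 -> log_len=4
Op 3: F1 acks idx 3 -> match: F0=0 F1=3; commitIndex=3
Op 4: F1 acks idx 3 -> match: F0=0 F1=3; commitIndex=3
Op 5: append 3 -> log_len=7
Op 6: F1 acks idx 7 -> match: F0=0 F1=7; commitIndex=7
Op 7: F0 acks idx 4 -> match: F0=4 F1=7; commitIndex=7
Op 8: append 1 -> log_len=8
Op 9: append 3 -> log_len=11

Answer: 7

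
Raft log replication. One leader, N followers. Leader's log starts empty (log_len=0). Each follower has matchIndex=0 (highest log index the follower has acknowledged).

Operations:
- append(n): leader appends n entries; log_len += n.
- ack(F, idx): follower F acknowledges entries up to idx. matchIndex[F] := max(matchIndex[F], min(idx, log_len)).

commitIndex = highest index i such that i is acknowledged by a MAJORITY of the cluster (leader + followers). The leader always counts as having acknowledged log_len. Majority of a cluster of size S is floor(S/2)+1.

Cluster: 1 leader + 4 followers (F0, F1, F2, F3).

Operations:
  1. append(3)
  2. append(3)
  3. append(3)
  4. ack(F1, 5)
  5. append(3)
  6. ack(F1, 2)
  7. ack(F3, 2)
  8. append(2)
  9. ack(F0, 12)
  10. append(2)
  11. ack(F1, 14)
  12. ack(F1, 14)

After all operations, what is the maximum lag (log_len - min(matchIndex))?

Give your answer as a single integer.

Answer: 16

Derivation:
Op 1: append 3 -> log_len=3
Op 2: append 3 -> log_len=6
Op 3: append 3 -> log_len=9
Op 4: F1 acks idx 5 -> match: F0=0 F1=5 F2=0 F3=0; commitIndex=0
Op 5: append 3 -> log_len=12
Op 6: F1 acks idx 2 -> match: F0=0 F1=5 F2=0 F3=0; commitIndex=0
Op 7: F3 acks idx 2 -> match: F0=0 F1=5 F2=0 F3=2; commitIndex=2
Op 8: append 2 -> log_len=14
Op 9: F0 acks idx 12 -> match: F0=12 F1=5 F2=0 F3=2; commitIndex=5
Op 10: append 2 -> log_len=16
Op 11: F1 acks idx 14 -> match: F0=12 F1=14 F2=0 F3=2; commitIndex=12
Op 12: F1 acks idx 14 -> match: F0=12 F1=14 F2=0 F3=2; commitIndex=12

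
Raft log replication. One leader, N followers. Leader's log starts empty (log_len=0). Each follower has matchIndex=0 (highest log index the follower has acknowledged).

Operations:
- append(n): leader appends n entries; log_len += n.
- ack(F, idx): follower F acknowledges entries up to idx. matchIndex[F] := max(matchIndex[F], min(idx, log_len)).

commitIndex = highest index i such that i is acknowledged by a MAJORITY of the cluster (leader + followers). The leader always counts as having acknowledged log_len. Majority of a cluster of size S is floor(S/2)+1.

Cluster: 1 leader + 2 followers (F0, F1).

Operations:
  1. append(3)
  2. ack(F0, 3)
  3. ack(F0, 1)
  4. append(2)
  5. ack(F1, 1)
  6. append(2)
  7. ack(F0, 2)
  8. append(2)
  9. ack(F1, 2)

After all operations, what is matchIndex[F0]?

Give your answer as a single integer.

Answer: 3

Derivation:
Op 1: append 3 -> log_len=3
Op 2: F0 acks idx 3 -> match: F0=3 F1=0; commitIndex=3
Op 3: F0 acks idx 1 -> match: F0=3 F1=0; commitIndex=3
Op 4: append 2 -> log_len=5
Op 5: F1 acks idx 1 -> match: F0=3 F1=1; commitIndex=3
Op 6: append 2 -> log_len=7
Op 7: F0 acks idx 2 -> match: F0=3 F1=1; commitIndex=3
Op 8: append 2 -> log_len=9
Op 9: F1 acks idx 2 -> match: F0=3 F1=2; commitIndex=3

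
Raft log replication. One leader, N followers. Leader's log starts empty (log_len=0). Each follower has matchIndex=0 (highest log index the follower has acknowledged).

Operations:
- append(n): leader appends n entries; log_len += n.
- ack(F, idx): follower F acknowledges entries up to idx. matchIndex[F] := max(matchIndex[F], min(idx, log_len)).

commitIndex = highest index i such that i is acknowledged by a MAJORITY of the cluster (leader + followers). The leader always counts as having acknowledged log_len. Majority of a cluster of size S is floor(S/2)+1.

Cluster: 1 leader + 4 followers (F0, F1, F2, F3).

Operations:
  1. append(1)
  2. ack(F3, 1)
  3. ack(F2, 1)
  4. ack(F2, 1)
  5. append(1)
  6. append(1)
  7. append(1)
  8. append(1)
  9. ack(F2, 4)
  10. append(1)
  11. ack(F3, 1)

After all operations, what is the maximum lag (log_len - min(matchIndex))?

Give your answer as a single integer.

Op 1: append 1 -> log_len=1
Op 2: F3 acks idx 1 -> match: F0=0 F1=0 F2=0 F3=1; commitIndex=0
Op 3: F2 acks idx 1 -> match: F0=0 F1=0 F2=1 F3=1; commitIndex=1
Op 4: F2 acks idx 1 -> match: F0=0 F1=0 F2=1 F3=1; commitIndex=1
Op 5: append 1 -> log_len=2
Op 6: append 1 -> log_len=3
Op 7: append 1 -> log_len=4
Op 8: append 1 -> log_len=5
Op 9: F2 acks idx 4 -> match: F0=0 F1=0 F2=4 F3=1; commitIndex=1
Op 10: append 1 -> log_len=6
Op 11: F3 acks idx 1 -> match: F0=0 F1=0 F2=4 F3=1; commitIndex=1

Answer: 6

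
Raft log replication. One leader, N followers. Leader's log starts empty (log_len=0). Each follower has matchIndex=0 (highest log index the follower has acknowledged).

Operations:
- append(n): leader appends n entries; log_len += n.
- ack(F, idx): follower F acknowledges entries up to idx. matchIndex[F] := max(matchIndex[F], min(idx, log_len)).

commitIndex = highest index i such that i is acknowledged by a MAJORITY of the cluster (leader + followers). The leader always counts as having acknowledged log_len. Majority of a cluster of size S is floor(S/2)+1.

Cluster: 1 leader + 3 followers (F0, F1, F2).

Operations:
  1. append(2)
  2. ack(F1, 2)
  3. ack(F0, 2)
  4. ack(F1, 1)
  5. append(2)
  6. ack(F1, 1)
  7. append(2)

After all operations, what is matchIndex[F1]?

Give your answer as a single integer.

Answer: 2

Derivation:
Op 1: append 2 -> log_len=2
Op 2: F1 acks idx 2 -> match: F0=0 F1=2 F2=0; commitIndex=0
Op 3: F0 acks idx 2 -> match: F0=2 F1=2 F2=0; commitIndex=2
Op 4: F1 acks idx 1 -> match: F0=2 F1=2 F2=0; commitIndex=2
Op 5: append 2 -> log_len=4
Op 6: F1 acks idx 1 -> match: F0=2 F1=2 F2=0; commitIndex=2
Op 7: append 2 -> log_len=6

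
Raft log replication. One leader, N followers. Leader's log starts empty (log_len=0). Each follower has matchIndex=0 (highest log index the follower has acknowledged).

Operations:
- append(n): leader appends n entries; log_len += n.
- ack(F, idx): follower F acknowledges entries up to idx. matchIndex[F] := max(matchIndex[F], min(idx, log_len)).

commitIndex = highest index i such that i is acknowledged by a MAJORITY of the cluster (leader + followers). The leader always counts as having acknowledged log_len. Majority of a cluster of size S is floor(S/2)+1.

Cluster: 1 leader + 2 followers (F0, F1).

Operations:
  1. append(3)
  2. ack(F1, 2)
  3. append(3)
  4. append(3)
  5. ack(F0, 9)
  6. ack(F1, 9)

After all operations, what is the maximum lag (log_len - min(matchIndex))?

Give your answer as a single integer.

Answer: 0

Derivation:
Op 1: append 3 -> log_len=3
Op 2: F1 acks idx 2 -> match: F0=0 F1=2; commitIndex=2
Op 3: append 3 -> log_len=6
Op 4: append 3 -> log_len=9
Op 5: F0 acks idx 9 -> match: F0=9 F1=2; commitIndex=9
Op 6: F1 acks idx 9 -> match: F0=9 F1=9; commitIndex=9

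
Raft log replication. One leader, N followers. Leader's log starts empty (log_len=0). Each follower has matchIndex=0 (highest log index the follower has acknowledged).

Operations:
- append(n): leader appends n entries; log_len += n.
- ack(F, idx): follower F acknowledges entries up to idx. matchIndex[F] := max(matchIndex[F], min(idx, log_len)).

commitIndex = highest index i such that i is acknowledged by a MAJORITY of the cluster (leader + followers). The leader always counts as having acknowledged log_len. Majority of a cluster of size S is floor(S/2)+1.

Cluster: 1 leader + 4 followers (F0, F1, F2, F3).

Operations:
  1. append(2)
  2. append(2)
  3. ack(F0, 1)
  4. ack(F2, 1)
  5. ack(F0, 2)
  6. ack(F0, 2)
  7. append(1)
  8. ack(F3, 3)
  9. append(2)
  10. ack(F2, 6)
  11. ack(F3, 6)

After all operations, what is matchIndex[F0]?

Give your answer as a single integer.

Answer: 2

Derivation:
Op 1: append 2 -> log_len=2
Op 2: append 2 -> log_len=4
Op 3: F0 acks idx 1 -> match: F0=1 F1=0 F2=0 F3=0; commitIndex=0
Op 4: F2 acks idx 1 -> match: F0=1 F1=0 F2=1 F3=0; commitIndex=1
Op 5: F0 acks idx 2 -> match: F0=2 F1=0 F2=1 F3=0; commitIndex=1
Op 6: F0 acks idx 2 -> match: F0=2 F1=0 F2=1 F3=0; commitIndex=1
Op 7: append 1 -> log_len=5
Op 8: F3 acks idx 3 -> match: F0=2 F1=0 F2=1 F3=3; commitIndex=2
Op 9: append 2 -> log_len=7
Op 10: F2 acks idx 6 -> match: F0=2 F1=0 F2=6 F3=3; commitIndex=3
Op 11: F3 acks idx 6 -> match: F0=2 F1=0 F2=6 F3=6; commitIndex=6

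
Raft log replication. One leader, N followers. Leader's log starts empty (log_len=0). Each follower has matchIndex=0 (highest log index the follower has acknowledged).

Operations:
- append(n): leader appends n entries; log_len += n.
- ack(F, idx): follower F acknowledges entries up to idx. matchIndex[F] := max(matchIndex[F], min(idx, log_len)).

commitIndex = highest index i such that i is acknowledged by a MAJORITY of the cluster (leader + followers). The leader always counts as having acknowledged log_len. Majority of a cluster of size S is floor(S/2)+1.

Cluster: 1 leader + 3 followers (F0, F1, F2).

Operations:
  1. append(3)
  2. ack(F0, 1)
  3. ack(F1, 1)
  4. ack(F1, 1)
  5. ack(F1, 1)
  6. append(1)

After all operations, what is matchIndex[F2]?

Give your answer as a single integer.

Op 1: append 3 -> log_len=3
Op 2: F0 acks idx 1 -> match: F0=1 F1=0 F2=0; commitIndex=0
Op 3: F1 acks idx 1 -> match: F0=1 F1=1 F2=0; commitIndex=1
Op 4: F1 acks idx 1 -> match: F0=1 F1=1 F2=0; commitIndex=1
Op 5: F1 acks idx 1 -> match: F0=1 F1=1 F2=0; commitIndex=1
Op 6: append 1 -> log_len=4

Answer: 0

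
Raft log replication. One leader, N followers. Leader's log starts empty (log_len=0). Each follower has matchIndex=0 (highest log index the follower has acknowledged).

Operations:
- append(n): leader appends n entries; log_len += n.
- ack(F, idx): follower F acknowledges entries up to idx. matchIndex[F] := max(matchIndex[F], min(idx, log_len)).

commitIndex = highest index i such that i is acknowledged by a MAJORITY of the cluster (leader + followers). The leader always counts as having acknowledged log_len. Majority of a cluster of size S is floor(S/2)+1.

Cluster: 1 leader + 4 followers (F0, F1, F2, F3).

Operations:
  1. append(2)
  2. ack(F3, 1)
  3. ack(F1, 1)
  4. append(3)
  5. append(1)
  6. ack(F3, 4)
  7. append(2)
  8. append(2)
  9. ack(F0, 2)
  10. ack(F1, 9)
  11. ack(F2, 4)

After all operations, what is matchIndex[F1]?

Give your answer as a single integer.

Answer: 9

Derivation:
Op 1: append 2 -> log_len=2
Op 2: F3 acks idx 1 -> match: F0=0 F1=0 F2=0 F3=1; commitIndex=0
Op 3: F1 acks idx 1 -> match: F0=0 F1=1 F2=0 F3=1; commitIndex=1
Op 4: append 3 -> log_len=5
Op 5: append 1 -> log_len=6
Op 6: F3 acks idx 4 -> match: F0=0 F1=1 F2=0 F3=4; commitIndex=1
Op 7: append 2 -> log_len=8
Op 8: append 2 -> log_len=10
Op 9: F0 acks idx 2 -> match: F0=2 F1=1 F2=0 F3=4; commitIndex=2
Op 10: F1 acks idx 9 -> match: F0=2 F1=9 F2=0 F3=4; commitIndex=4
Op 11: F2 acks idx 4 -> match: F0=2 F1=9 F2=4 F3=4; commitIndex=4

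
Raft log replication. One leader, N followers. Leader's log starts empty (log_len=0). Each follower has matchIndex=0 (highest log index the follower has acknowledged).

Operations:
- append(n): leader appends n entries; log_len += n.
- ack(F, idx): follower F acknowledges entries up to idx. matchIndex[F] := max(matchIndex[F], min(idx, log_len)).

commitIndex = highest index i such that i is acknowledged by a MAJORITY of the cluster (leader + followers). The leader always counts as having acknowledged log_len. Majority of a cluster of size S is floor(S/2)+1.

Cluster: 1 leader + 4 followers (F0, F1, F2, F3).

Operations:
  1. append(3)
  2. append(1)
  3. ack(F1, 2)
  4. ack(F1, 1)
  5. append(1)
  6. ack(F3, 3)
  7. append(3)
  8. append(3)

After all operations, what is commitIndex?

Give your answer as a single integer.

Op 1: append 3 -> log_len=3
Op 2: append 1 -> log_len=4
Op 3: F1 acks idx 2 -> match: F0=0 F1=2 F2=0 F3=0; commitIndex=0
Op 4: F1 acks idx 1 -> match: F0=0 F1=2 F2=0 F3=0; commitIndex=0
Op 5: append 1 -> log_len=5
Op 6: F3 acks idx 3 -> match: F0=0 F1=2 F2=0 F3=3; commitIndex=2
Op 7: append 3 -> log_len=8
Op 8: append 3 -> log_len=11

Answer: 2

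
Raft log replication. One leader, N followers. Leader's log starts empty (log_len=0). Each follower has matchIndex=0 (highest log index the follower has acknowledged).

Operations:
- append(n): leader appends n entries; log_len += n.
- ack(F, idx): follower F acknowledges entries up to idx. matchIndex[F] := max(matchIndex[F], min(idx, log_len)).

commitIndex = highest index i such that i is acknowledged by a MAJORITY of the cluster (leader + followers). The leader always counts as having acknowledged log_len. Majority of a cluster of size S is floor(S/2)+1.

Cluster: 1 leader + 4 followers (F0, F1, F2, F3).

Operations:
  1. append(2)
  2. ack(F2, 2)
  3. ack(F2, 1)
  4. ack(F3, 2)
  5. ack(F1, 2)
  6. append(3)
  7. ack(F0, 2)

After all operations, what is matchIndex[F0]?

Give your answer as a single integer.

Op 1: append 2 -> log_len=2
Op 2: F2 acks idx 2 -> match: F0=0 F1=0 F2=2 F3=0; commitIndex=0
Op 3: F2 acks idx 1 -> match: F0=0 F1=0 F2=2 F3=0; commitIndex=0
Op 4: F3 acks idx 2 -> match: F0=0 F1=0 F2=2 F3=2; commitIndex=2
Op 5: F1 acks idx 2 -> match: F0=0 F1=2 F2=2 F3=2; commitIndex=2
Op 6: append 3 -> log_len=5
Op 7: F0 acks idx 2 -> match: F0=2 F1=2 F2=2 F3=2; commitIndex=2

Answer: 2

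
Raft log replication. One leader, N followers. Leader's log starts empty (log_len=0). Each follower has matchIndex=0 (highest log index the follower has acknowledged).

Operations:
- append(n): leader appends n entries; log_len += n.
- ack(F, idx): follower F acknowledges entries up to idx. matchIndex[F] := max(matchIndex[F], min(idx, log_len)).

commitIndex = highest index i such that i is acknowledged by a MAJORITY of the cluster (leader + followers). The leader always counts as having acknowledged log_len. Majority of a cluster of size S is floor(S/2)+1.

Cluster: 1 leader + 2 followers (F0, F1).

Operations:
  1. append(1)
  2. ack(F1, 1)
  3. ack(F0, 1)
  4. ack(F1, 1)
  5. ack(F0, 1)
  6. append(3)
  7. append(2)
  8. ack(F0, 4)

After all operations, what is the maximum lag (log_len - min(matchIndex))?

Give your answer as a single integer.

Op 1: append 1 -> log_len=1
Op 2: F1 acks idx 1 -> match: F0=0 F1=1; commitIndex=1
Op 3: F0 acks idx 1 -> match: F0=1 F1=1; commitIndex=1
Op 4: F1 acks idx 1 -> match: F0=1 F1=1; commitIndex=1
Op 5: F0 acks idx 1 -> match: F0=1 F1=1; commitIndex=1
Op 6: append 3 -> log_len=4
Op 7: append 2 -> log_len=6
Op 8: F0 acks idx 4 -> match: F0=4 F1=1; commitIndex=4

Answer: 5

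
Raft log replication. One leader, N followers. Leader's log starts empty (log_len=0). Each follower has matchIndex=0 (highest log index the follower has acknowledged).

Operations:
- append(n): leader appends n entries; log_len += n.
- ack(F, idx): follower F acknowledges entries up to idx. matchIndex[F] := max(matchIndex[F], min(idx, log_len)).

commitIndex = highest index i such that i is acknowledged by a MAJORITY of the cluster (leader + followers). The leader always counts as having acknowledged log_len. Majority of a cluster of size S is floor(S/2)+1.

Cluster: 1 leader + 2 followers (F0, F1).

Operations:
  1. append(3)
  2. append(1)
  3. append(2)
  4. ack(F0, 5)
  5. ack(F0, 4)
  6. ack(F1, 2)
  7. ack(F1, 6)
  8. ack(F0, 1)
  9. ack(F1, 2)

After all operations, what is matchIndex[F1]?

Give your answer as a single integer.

Op 1: append 3 -> log_len=3
Op 2: append 1 -> log_len=4
Op 3: append 2 -> log_len=6
Op 4: F0 acks idx 5 -> match: F0=5 F1=0; commitIndex=5
Op 5: F0 acks idx 4 -> match: F0=5 F1=0; commitIndex=5
Op 6: F1 acks idx 2 -> match: F0=5 F1=2; commitIndex=5
Op 7: F1 acks idx 6 -> match: F0=5 F1=6; commitIndex=6
Op 8: F0 acks idx 1 -> match: F0=5 F1=6; commitIndex=6
Op 9: F1 acks idx 2 -> match: F0=5 F1=6; commitIndex=6

Answer: 6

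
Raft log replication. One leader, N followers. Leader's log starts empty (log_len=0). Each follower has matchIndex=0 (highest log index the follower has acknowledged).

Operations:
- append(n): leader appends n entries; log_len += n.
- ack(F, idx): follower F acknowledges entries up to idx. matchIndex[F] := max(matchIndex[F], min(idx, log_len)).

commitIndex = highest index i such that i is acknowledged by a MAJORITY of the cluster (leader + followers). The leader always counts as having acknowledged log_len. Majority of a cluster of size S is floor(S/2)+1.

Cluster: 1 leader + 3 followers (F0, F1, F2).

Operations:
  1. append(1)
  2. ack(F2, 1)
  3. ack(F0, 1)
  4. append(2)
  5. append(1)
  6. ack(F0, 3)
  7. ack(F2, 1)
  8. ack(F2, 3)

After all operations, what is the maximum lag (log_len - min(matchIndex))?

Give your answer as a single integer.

Answer: 4

Derivation:
Op 1: append 1 -> log_len=1
Op 2: F2 acks idx 1 -> match: F0=0 F1=0 F2=1; commitIndex=0
Op 3: F0 acks idx 1 -> match: F0=1 F1=0 F2=1; commitIndex=1
Op 4: append 2 -> log_len=3
Op 5: append 1 -> log_len=4
Op 6: F0 acks idx 3 -> match: F0=3 F1=0 F2=1; commitIndex=1
Op 7: F2 acks idx 1 -> match: F0=3 F1=0 F2=1; commitIndex=1
Op 8: F2 acks idx 3 -> match: F0=3 F1=0 F2=3; commitIndex=3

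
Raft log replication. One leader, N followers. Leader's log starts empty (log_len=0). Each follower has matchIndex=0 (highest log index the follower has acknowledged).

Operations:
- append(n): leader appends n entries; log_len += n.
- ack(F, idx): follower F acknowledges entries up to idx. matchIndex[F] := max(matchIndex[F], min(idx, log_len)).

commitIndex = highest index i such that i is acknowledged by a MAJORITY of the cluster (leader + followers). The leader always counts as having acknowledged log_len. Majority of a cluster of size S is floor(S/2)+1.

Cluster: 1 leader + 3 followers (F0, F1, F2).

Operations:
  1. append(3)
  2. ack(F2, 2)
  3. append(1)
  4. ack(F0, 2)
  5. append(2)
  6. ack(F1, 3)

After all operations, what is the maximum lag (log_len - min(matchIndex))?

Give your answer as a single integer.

Answer: 4

Derivation:
Op 1: append 3 -> log_len=3
Op 2: F2 acks idx 2 -> match: F0=0 F1=0 F2=2; commitIndex=0
Op 3: append 1 -> log_len=4
Op 4: F0 acks idx 2 -> match: F0=2 F1=0 F2=2; commitIndex=2
Op 5: append 2 -> log_len=6
Op 6: F1 acks idx 3 -> match: F0=2 F1=3 F2=2; commitIndex=2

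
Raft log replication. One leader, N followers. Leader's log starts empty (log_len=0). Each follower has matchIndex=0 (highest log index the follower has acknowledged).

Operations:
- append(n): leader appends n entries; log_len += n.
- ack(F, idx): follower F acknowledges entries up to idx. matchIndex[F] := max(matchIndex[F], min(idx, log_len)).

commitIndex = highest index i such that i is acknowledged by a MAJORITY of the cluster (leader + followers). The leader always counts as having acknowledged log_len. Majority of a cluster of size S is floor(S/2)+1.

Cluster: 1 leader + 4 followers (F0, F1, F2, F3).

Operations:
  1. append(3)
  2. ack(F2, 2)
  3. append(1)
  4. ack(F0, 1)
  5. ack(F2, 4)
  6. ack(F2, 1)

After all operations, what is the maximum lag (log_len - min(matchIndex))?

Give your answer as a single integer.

Answer: 4

Derivation:
Op 1: append 3 -> log_len=3
Op 2: F2 acks idx 2 -> match: F0=0 F1=0 F2=2 F3=0; commitIndex=0
Op 3: append 1 -> log_len=4
Op 4: F0 acks idx 1 -> match: F0=1 F1=0 F2=2 F3=0; commitIndex=1
Op 5: F2 acks idx 4 -> match: F0=1 F1=0 F2=4 F3=0; commitIndex=1
Op 6: F2 acks idx 1 -> match: F0=1 F1=0 F2=4 F3=0; commitIndex=1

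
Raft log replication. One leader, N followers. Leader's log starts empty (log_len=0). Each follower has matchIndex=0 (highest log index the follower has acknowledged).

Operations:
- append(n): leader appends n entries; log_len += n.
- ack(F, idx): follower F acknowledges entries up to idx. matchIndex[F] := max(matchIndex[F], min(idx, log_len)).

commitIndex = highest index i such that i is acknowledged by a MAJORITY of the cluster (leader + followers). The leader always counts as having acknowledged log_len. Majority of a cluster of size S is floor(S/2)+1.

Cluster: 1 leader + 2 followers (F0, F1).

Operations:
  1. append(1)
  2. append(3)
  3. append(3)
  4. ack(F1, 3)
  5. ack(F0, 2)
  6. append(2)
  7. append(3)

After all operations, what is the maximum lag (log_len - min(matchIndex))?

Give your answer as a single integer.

Op 1: append 1 -> log_len=1
Op 2: append 3 -> log_len=4
Op 3: append 3 -> log_len=7
Op 4: F1 acks idx 3 -> match: F0=0 F1=3; commitIndex=3
Op 5: F0 acks idx 2 -> match: F0=2 F1=3; commitIndex=3
Op 6: append 2 -> log_len=9
Op 7: append 3 -> log_len=12

Answer: 10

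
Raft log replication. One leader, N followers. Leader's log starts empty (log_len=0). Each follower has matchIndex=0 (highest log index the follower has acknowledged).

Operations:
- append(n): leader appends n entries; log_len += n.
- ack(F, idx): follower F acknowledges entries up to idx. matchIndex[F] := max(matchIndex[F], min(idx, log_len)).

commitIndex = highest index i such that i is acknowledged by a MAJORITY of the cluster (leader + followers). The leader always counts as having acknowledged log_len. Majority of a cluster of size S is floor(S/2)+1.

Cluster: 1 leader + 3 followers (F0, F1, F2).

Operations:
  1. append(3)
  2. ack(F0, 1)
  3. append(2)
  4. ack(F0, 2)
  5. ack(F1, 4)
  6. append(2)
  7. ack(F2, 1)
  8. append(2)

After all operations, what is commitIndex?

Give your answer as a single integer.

Answer: 2

Derivation:
Op 1: append 3 -> log_len=3
Op 2: F0 acks idx 1 -> match: F0=1 F1=0 F2=0; commitIndex=0
Op 3: append 2 -> log_len=5
Op 4: F0 acks idx 2 -> match: F0=2 F1=0 F2=0; commitIndex=0
Op 5: F1 acks idx 4 -> match: F0=2 F1=4 F2=0; commitIndex=2
Op 6: append 2 -> log_len=7
Op 7: F2 acks idx 1 -> match: F0=2 F1=4 F2=1; commitIndex=2
Op 8: append 2 -> log_len=9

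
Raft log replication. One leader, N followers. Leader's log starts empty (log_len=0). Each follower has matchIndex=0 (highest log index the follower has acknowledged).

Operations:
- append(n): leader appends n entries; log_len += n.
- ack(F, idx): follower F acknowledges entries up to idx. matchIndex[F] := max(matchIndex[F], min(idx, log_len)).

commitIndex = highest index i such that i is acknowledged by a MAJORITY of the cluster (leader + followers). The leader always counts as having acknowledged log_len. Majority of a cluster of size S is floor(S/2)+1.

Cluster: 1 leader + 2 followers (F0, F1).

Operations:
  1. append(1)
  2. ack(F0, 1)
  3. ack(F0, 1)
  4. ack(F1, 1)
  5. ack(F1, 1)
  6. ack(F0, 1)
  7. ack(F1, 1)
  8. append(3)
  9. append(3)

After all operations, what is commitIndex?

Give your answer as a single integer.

Op 1: append 1 -> log_len=1
Op 2: F0 acks idx 1 -> match: F0=1 F1=0; commitIndex=1
Op 3: F0 acks idx 1 -> match: F0=1 F1=0; commitIndex=1
Op 4: F1 acks idx 1 -> match: F0=1 F1=1; commitIndex=1
Op 5: F1 acks idx 1 -> match: F0=1 F1=1; commitIndex=1
Op 6: F0 acks idx 1 -> match: F0=1 F1=1; commitIndex=1
Op 7: F1 acks idx 1 -> match: F0=1 F1=1; commitIndex=1
Op 8: append 3 -> log_len=4
Op 9: append 3 -> log_len=7

Answer: 1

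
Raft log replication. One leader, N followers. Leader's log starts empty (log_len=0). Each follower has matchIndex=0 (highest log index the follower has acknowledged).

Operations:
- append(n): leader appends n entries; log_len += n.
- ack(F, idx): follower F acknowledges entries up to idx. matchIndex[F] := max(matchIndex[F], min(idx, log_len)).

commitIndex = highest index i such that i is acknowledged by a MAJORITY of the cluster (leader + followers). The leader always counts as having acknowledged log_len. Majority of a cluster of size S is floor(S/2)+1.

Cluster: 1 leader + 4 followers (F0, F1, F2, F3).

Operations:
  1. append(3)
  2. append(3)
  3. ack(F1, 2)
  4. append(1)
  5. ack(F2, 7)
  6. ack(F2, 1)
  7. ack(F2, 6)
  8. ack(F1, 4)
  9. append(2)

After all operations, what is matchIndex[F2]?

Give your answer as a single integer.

Answer: 7

Derivation:
Op 1: append 3 -> log_len=3
Op 2: append 3 -> log_len=6
Op 3: F1 acks idx 2 -> match: F0=0 F1=2 F2=0 F3=0; commitIndex=0
Op 4: append 1 -> log_len=7
Op 5: F2 acks idx 7 -> match: F0=0 F1=2 F2=7 F3=0; commitIndex=2
Op 6: F2 acks idx 1 -> match: F0=0 F1=2 F2=7 F3=0; commitIndex=2
Op 7: F2 acks idx 6 -> match: F0=0 F1=2 F2=7 F3=0; commitIndex=2
Op 8: F1 acks idx 4 -> match: F0=0 F1=4 F2=7 F3=0; commitIndex=4
Op 9: append 2 -> log_len=9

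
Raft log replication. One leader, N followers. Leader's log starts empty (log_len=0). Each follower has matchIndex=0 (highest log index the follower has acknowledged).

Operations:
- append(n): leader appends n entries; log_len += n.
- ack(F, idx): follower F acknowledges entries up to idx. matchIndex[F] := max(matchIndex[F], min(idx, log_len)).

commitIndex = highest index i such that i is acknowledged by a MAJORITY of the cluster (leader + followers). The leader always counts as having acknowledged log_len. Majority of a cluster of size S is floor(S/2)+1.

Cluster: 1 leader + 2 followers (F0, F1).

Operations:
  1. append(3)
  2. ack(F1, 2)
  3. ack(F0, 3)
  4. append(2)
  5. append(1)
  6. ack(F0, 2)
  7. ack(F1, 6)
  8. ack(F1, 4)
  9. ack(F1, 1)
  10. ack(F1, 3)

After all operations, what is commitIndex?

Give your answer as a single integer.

Answer: 6

Derivation:
Op 1: append 3 -> log_len=3
Op 2: F1 acks idx 2 -> match: F0=0 F1=2; commitIndex=2
Op 3: F0 acks idx 3 -> match: F0=3 F1=2; commitIndex=3
Op 4: append 2 -> log_len=5
Op 5: append 1 -> log_len=6
Op 6: F0 acks idx 2 -> match: F0=3 F1=2; commitIndex=3
Op 7: F1 acks idx 6 -> match: F0=3 F1=6; commitIndex=6
Op 8: F1 acks idx 4 -> match: F0=3 F1=6; commitIndex=6
Op 9: F1 acks idx 1 -> match: F0=3 F1=6; commitIndex=6
Op 10: F1 acks idx 3 -> match: F0=3 F1=6; commitIndex=6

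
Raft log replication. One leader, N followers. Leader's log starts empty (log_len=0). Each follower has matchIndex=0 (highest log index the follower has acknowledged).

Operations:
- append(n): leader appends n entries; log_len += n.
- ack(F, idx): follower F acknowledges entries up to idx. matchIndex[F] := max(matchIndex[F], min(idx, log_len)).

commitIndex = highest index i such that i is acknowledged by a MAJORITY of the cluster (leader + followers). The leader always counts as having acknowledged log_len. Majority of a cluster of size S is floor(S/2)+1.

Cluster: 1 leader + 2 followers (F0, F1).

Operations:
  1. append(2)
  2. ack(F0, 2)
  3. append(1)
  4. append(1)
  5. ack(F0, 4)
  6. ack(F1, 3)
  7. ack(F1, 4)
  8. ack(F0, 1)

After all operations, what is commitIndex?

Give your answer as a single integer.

Op 1: append 2 -> log_len=2
Op 2: F0 acks idx 2 -> match: F0=2 F1=0; commitIndex=2
Op 3: append 1 -> log_len=3
Op 4: append 1 -> log_len=4
Op 5: F0 acks idx 4 -> match: F0=4 F1=0; commitIndex=4
Op 6: F1 acks idx 3 -> match: F0=4 F1=3; commitIndex=4
Op 7: F1 acks idx 4 -> match: F0=4 F1=4; commitIndex=4
Op 8: F0 acks idx 1 -> match: F0=4 F1=4; commitIndex=4

Answer: 4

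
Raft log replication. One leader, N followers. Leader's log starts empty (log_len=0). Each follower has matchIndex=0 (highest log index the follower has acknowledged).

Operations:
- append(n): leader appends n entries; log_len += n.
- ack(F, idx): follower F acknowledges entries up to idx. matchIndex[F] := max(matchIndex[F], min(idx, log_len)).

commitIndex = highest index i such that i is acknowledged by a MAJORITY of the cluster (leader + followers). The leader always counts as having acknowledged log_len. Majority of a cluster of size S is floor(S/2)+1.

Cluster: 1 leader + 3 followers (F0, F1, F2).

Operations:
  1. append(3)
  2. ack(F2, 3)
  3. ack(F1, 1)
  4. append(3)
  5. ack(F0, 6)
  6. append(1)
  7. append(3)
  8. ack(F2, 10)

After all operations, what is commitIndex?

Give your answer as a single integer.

Answer: 6

Derivation:
Op 1: append 3 -> log_len=3
Op 2: F2 acks idx 3 -> match: F0=0 F1=0 F2=3; commitIndex=0
Op 3: F1 acks idx 1 -> match: F0=0 F1=1 F2=3; commitIndex=1
Op 4: append 3 -> log_len=6
Op 5: F0 acks idx 6 -> match: F0=6 F1=1 F2=3; commitIndex=3
Op 6: append 1 -> log_len=7
Op 7: append 3 -> log_len=10
Op 8: F2 acks idx 10 -> match: F0=6 F1=1 F2=10; commitIndex=6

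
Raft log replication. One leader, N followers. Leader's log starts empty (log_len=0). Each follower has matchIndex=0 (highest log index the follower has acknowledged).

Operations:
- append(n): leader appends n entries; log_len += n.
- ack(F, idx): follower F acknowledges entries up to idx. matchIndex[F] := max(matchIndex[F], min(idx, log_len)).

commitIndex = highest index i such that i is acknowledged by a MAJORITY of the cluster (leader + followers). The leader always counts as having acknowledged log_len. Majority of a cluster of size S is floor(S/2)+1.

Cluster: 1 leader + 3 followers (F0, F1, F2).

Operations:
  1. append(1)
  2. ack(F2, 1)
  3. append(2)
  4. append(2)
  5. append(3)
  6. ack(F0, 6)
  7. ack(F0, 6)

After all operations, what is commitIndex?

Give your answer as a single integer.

Answer: 1

Derivation:
Op 1: append 1 -> log_len=1
Op 2: F2 acks idx 1 -> match: F0=0 F1=0 F2=1; commitIndex=0
Op 3: append 2 -> log_len=3
Op 4: append 2 -> log_len=5
Op 5: append 3 -> log_len=8
Op 6: F0 acks idx 6 -> match: F0=6 F1=0 F2=1; commitIndex=1
Op 7: F0 acks idx 6 -> match: F0=6 F1=0 F2=1; commitIndex=1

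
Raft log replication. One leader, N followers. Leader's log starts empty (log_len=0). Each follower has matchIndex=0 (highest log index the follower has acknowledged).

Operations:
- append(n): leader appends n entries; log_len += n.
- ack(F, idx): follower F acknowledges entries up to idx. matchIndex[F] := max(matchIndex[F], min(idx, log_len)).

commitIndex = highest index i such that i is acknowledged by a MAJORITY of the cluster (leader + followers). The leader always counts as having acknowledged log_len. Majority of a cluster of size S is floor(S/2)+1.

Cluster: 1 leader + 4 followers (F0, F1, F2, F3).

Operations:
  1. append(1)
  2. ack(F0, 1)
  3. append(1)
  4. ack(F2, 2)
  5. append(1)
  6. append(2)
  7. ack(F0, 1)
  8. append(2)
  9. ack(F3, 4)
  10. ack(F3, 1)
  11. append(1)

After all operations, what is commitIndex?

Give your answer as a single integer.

Answer: 2

Derivation:
Op 1: append 1 -> log_len=1
Op 2: F0 acks idx 1 -> match: F0=1 F1=0 F2=0 F3=0; commitIndex=0
Op 3: append 1 -> log_len=2
Op 4: F2 acks idx 2 -> match: F0=1 F1=0 F2=2 F3=0; commitIndex=1
Op 5: append 1 -> log_len=3
Op 6: append 2 -> log_len=5
Op 7: F0 acks idx 1 -> match: F0=1 F1=0 F2=2 F3=0; commitIndex=1
Op 8: append 2 -> log_len=7
Op 9: F3 acks idx 4 -> match: F0=1 F1=0 F2=2 F3=4; commitIndex=2
Op 10: F3 acks idx 1 -> match: F0=1 F1=0 F2=2 F3=4; commitIndex=2
Op 11: append 1 -> log_len=8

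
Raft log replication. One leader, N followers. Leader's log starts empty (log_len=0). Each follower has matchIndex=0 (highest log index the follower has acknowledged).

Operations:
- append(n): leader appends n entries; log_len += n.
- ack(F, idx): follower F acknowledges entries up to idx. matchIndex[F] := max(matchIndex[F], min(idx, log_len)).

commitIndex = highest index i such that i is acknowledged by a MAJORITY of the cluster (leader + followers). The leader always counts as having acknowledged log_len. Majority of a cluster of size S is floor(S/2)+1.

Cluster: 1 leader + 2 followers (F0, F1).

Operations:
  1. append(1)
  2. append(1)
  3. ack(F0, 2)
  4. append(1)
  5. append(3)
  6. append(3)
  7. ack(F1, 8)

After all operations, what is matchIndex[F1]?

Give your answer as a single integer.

Op 1: append 1 -> log_len=1
Op 2: append 1 -> log_len=2
Op 3: F0 acks idx 2 -> match: F0=2 F1=0; commitIndex=2
Op 4: append 1 -> log_len=3
Op 5: append 3 -> log_len=6
Op 6: append 3 -> log_len=9
Op 7: F1 acks idx 8 -> match: F0=2 F1=8; commitIndex=8

Answer: 8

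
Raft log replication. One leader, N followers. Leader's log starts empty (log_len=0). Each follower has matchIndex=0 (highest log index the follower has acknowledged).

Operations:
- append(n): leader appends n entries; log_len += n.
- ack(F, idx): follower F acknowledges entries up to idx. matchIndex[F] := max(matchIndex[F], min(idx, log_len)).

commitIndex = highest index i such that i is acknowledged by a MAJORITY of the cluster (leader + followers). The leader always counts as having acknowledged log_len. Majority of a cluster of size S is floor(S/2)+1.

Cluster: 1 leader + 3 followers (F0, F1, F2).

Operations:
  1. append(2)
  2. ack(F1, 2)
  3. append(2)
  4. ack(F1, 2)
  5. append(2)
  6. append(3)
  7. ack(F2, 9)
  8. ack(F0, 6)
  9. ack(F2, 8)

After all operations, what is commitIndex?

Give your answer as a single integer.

Op 1: append 2 -> log_len=2
Op 2: F1 acks idx 2 -> match: F0=0 F1=2 F2=0; commitIndex=0
Op 3: append 2 -> log_len=4
Op 4: F1 acks idx 2 -> match: F0=0 F1=2 F2=0; commitIndex=0
Op 5: append 2 -> log_len=6
Op 6: append 3 -> log_len=9
Op 7: F2 acks idx 9 -> match: F0=0 F1=2 F2=9; commitIndex=2
Op 8: F0 acks idx 6 -> match: F0=6 F1=2 F2=9; commitIndex=6
Op 9: F2 acks idx 8 -> match: F0=6 F1=2 F2=9; commitIndex=6

Answer: 6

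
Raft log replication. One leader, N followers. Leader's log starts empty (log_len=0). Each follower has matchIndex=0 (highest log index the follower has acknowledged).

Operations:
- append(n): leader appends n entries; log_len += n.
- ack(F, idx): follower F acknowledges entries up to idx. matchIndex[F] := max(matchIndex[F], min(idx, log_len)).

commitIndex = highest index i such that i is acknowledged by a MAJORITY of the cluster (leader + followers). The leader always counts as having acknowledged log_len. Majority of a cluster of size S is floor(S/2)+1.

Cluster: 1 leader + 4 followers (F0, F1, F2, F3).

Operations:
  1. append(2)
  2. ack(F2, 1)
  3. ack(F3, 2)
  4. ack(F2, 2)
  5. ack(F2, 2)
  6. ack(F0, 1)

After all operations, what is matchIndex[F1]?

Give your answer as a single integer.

Op 1: append 2 -> log_len=2
Op 2: F2 acks idx 1 -> match: F0=0 F1=0 F2=1 F3=0; commitIndex=0
Op 3: F3 acks idx 2 -> match: F0=0 F1=0 F2=1 F3=2; commitIndex=1
Op 4: F2 acks idx 2 -> match: F0=0 F1=0 F2=2 F3=2; commitIndex=2
Op 5: F2 acks idx 2 -> match: F0=0 F1=0 F2=2 F3=2; commitIndex=2
Op 6: F0 acks idx 1 -> match: F0=1 F1=0 F2=2 F3=2; commitIndex=2

Answer: 0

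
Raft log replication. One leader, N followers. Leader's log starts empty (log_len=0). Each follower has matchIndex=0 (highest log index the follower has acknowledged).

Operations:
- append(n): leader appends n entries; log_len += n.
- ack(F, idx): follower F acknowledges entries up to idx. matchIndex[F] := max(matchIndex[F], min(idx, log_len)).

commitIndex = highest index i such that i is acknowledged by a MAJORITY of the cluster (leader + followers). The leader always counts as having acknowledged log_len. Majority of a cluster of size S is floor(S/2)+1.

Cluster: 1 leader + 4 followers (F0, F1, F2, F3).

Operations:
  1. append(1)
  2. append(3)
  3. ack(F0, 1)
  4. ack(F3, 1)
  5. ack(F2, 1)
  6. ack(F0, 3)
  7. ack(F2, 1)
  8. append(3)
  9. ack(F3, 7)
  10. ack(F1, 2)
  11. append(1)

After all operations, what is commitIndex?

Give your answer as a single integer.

Op 1: append 1 -> log_len=1
Op 2: append 3 -> log_len=4
Op 3: F0 acks idx 1 -> match: F0=1 F1=0 F2=0 F3=0; commitIndex=0
Op 4: F3 acks idx 1 -> match: F0=1 F1=0 F2=0 F3=1; commitIndex=1
Op 5: F2 acks idx 1 -> match: F0=1 F1=0 F2=1 F3=1; commitIndex=1
Op 6: F0 acks idx 3 -> match: F0=3 F1=0 F2=1 F3=1; commitIndex=1
Op 7: F2 acks idx 1 -> match: F0=3 F1=0 F2=1 F3=1; commitIndex=1
Op 8: append 3 -> log_len=7
Op 9: F3 acks idx 7 -> match: F0=3 F1=0 F2=1 F3=7; commitIndex=3
Op 10: F1 acks idx 2 -> match: F0=3 F1=2 F2=1 F3=7; commitIndex=3
Op 11: append 1 -> log_len=8

Answer: 3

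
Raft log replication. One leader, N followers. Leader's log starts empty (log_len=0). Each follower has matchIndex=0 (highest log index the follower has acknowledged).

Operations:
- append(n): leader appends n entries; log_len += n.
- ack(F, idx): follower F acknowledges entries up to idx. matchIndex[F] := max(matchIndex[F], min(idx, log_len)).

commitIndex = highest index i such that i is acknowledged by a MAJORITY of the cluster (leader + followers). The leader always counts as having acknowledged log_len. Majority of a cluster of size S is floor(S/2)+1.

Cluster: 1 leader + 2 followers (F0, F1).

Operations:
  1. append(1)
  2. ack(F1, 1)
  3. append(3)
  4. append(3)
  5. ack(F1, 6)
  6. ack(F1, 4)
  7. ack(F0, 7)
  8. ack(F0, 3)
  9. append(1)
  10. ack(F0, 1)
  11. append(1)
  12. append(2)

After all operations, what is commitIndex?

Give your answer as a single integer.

Op 1: append 1 -> log_len=1
Op 2: F1 acks idx 1 -> match: F0=0 F1=1; commitIndex=1
Op 3: append 3 -> log_len=4
Op 4: append 3 -> log_len=7
Op 5: F1 acks idx 6 -> match: F0=0 F1=6; commitIndex=6
Op 6: F1 acks idx 4 -> match: F0=0 F1=6; commitIndex=6
Op 7: F0 acks idx 7 -> match: F0=7 F1=6; commitIndex=7
Op 8: F0 acks idx 3 -> match: F0=7 F1=6; commitIndex=7
Op 9: append 1 -> log_len=8
Op 10: F0 acks idx 1 -> match: F0=7 F1=6; commitIndex=7
Op 11: append 1 -> log_len=9
Op 12: append 2 -> log_len=11

Answer: 7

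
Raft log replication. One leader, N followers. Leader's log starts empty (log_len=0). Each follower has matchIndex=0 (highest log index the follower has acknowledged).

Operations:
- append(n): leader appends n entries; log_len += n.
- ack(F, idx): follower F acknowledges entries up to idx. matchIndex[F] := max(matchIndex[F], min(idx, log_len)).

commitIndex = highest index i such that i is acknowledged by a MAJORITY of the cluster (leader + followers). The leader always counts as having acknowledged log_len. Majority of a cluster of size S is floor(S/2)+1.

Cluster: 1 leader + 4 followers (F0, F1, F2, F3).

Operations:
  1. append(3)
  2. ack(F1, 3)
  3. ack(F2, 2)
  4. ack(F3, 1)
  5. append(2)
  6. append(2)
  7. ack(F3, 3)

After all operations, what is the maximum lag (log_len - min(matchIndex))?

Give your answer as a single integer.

Op 1: append 3 -> log_len=3
Op 2: F1 acks idx 3 -> match: F0=0 F1=3 F2=0 F3=0; commitIndex=0
Op 3: F2 acks idx 2 -> match: F0=0 F1=3 F2=2 F3=0; commitIndex=2
Op 4: F3 acks idx 1 -> match: F0=0 F1=3 F2=2 F3=1; commitIndex=2
Op 5: append 2 -> log_len=5
Op 6: append 2 -> log_len=7
Op 7: F3 acks idx 3 -> match: F0=0 F1=3 F2=2 F3=3; commitIndex=3

Answer: 7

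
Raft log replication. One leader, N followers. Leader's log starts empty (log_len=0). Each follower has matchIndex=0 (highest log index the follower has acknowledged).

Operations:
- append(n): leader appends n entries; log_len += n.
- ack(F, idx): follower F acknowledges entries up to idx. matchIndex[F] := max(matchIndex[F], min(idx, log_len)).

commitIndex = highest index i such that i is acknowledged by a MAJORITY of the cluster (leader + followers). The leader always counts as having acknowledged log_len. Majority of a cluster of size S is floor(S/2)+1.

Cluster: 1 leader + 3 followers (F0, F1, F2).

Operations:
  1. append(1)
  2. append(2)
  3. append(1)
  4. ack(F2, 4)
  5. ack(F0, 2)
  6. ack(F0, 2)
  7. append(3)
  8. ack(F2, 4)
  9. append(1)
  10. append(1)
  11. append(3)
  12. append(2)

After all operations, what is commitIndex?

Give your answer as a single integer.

Op 1: append 1 -> log_len=1
Op 2: append 2 -> log_len=3
Op 3: append 1 -> log_len=4
Op 4: F2 acks idx 4 -> match: F0=0 F1=0 F2=4; commitIndex=0
Op 5: F0 acks idx 2 -> match: F0=2 F1=0 F2=4; commitIndex=2
Op 6: F0 acks idx 2 -> match: F0=2 F1=0 F2=4; commitIndex=2
Op 7: append 3 -> log_len=7
Op 8: F2 acks idx 4 -> match: F0=2 F1=0 F2=4; commitIndex=2
Op 9: append 1 -> log_len=8
Op 10: append 1 -> log_len=9
Op 11: append 3 -> log_len=12
Op 12: append 2 -> log_len=14

Answer: 2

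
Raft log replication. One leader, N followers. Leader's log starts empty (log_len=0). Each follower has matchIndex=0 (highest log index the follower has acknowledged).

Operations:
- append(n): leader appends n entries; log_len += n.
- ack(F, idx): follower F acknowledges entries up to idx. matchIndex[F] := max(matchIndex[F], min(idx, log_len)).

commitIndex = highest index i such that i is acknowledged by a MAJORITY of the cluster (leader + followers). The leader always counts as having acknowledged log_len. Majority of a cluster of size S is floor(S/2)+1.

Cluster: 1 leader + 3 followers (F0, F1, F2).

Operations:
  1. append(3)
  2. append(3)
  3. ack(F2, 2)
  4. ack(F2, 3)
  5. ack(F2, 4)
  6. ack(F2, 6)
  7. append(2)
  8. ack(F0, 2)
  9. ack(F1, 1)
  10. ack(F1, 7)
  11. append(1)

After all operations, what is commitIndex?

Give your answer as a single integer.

Op 1: append 3 -> log_len=3
Op 2: append 3 -> log_len=6
Op 3: F2 acks idx 2 -> match: F0=0 F1=0 F2=2; commitIndex=0
Op 4: F2 acks idx 3 -> match: F0=0 F1=0 F2=3; commitIndex=0
Op 5: F2 acks idx 4 -> match: F0=0 F1=0 F2=4; commitIndex=0
Op 6: F2 acks idx 6 -> match: F0=0 F1=0 F2=6; commitIndex=0
Op 7: append 2 -> log_len=8
Op 8: F0 acks idx 2 -> match: F0=2 F1=0 F2=6; commitIndex=2
Op 9: F1 acks idx 1 -> match: F0=2 F1=1 F2=6; commitIndex=2
Op 10: F1 acks idx 7 -> match: F0=2 F1=7 F2=6; commitIndex=6
Op 11: append 1 -> log_len=9

Answer: 6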